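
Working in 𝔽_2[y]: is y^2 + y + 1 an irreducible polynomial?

Write h(y) = y^2 + y + 1.
Check for roots in 𝔽_2: h(0) = 1; h(1) = 1.
No roots. A degree-2 polynomial over a field with no linear factor is irreducible.

Yes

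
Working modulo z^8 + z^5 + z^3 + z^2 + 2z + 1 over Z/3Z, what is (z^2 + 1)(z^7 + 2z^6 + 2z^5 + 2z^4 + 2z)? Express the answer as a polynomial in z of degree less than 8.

z^4 + 2z^3 + 2z^2 + 1

Multiply in Z/3Z[z]: (z^2 + 1)·(z^7 + 2z^6 + 2z^5 + 2z^4 + 2z) = z^9 + 2z^8 + z^6 + 2z^5 + 2z^4 + 2z^3 + 2z.
Reduce using z^8 ≡ 2z^5 + 2z^3 + 2z^2 + z + 2 (mod z^8 + z^5 + z^3 + z^2 + 2z + 1).
Reduced: z^4 + 2z^3 + 2z^2 + 1.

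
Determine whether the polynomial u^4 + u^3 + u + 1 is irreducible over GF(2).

Write m(u) = u^4 + u^3 + u + 1.
Check for roots in GF(2): m(0) = 1; m(1) = 0 → root.
m(1) = 0, so (u − 1) divides m(u); m is reducible.

No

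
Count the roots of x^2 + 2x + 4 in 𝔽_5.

Write P(x) = x^2 + 2x + 4.
Evaluate at each of the 5 elements of 𝔽_5:
P(0) = 4; P(1) = 2; P(2) = 2; P(3) = 4; P(4) = 3.
No element is a root.

0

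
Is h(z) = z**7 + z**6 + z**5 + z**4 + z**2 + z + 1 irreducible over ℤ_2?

Check for roots in ℤ_2: h(0) = 1; h(1) = 1.
No roots, so no linear factors.
Monic irreducibles of degree 2 over GF(2): z**2 + z + 1.
None of them divide h (all give nonzero remainder).
Monic irreducibles of degree 3 over GF(2): z**3 + z + 1, z**3 + z**2 + 1.
None of them divide h (all give nonzero remainder).
No irreducible factor of degree ≤ 3 exists, so h is irreducible over GF(2).

Yes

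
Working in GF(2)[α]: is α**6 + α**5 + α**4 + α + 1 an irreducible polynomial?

Yes

Write P(α) = α**6 + α**5 + α**4 + α + 1.
Check for roots in GF(2): P(0) = 1; P(1) = 1.
No roots, so no linear factors.
Monic irreducibles of degree 2 over GF(2): α**2 + α + 1.
None of them divide P (all give nonzero remainder).
Monic irreducibles of degree 3 over GF(2): α**3 + α + 1, α**3 + α**2 + 1.
None of them divide P (all give nonzero remainder).
No irreducible factor of degree ≤ 3 exists, so P is irreducible over GF(2).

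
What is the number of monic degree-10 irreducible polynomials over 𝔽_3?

By the necklace-counting formula, N_3(10) = (1/10) Σ_{d|10} μ(10/d)·3^d.
Divisors of 10: 1, 2, 5, 10; μ(10/d) for each: 1, -1, -1, 1.
Σ = 3^1 − 3^2 − 3^5 + 3^10 = 58800.
N = 58800/10 = 5880.

5880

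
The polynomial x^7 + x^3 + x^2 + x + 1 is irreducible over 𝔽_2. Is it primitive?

Yes

Write f(x) = x^7 + x^3 + x^2 + x + 1.
|GF(2^7)^×| = 2^7 − 1 = 127. Prime factorization: 127 = 127.
f is primitive ⇔ x has order 127 in GF(2)[x]/(f), i.e. x^(127/q) ≠ 1 for each prime q | 127.
x^(1) mod f = x.
None equal 1, so x has full order 127; f is primitive.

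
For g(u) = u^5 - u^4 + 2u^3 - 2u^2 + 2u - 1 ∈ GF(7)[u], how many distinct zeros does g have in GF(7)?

2

Evaluate at each of the 7 elements of GF(7):
g(0) = 6; g(1) = 1; g(2) = 6; g(3) = 0 → root; g(4) = 3; g(5) = 0 → root; g(6) = 5.
Roots: {3, 5}.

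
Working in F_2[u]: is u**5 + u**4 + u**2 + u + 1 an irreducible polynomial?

Write g(u) = u**5 + u**4 + u**2 + u + 1.
Check for roots in F_2: g(0) = 1; g(1) = 1.
No roots, so no linear factors.
Monic irreducibles of degree 2 over GF(2): u**2 + u + 1.
None of them divide g (all give nonzero remainder).
No irreducible factor of degree ≤ 2 exists, so g is irreducible over GF(2).

Yes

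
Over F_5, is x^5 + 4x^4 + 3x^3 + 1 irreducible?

Write f(x) = x^5 + 4x^4 + 3x^3 + 1.
Check for roots in F_5: f(0) = 1; f(1) = 4; f(2) = 1; f(3) = 4; f(4) = 1.
No roots, so no linear factors.
Degree-2 irreducible divisors: test the 10 monic irreducibles of degree 2 over GF(5).
None of them divide f (all give nonzero remainder).
No irreducible factor of degree ≤ 2 exists, so f is irreducible over GF(5).

Yes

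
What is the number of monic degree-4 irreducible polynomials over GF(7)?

By the necklace-counting formula, N_7(4) = (1/4) Σ_{d|4} μ(4/d)·7^d.
Divisors of 4: 1, 2, 4; μ(4/d) for each: 0, -1, 1.
Σ = − 7^2 + 7^4 = 2352.
N = 2352/4 = 588.

588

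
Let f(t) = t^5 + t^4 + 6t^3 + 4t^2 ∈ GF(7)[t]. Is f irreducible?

No

Check for roots in GF(7): f(0) = 0 → root; f(1) = 5; f(2) = 0 → root; f(3) = 4; f(4) = 6; f(5) = 1; f(6) = 5.
f(0) = 0, so (t) divides f(t); f is reducible.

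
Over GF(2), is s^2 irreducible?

No

Write h(s) = s^2.
Check for roots in GF(2): h(0) = 0 → root; h(1) = 1.
h(0) = 0, so (s) divides h(s); h is reducible.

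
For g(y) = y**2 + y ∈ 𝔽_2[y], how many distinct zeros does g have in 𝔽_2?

Evaluate at each of the 2 elements of 𝔽_2:
g(0) = 0 → root; g(1) = 0 → root.
Roots: {0, 1}.

2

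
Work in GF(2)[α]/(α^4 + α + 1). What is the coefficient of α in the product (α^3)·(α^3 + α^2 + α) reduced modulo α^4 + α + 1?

0

Multiply in GF(2)[α]: (α^3)·(α^3 + α^2 + α) = α^6 + α^5 + α^4.
Reduce using α^4 ≡ α + 1 (mod α^4 + α + 1).
Reduced: α^3 + 1.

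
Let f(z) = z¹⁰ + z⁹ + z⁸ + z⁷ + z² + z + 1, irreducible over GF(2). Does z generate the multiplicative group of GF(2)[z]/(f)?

No

|GF(2^10)^×| = 2^10 − 1 = 1023. Prime factorization: 1023 = 3·11·31.
f is primitive ⇔ z has order 1023 in GF(2)[z]/(f), i.e. z^(1023/q) ≠ 1 for each prime q | 1023.
z^(341) mod f = 1
z^(93) mod f = z⁸ + 1.
z^(33) mod f = z⁹ + z⁷ + 1.
Since z^(341) = 1, the order of z divides 341 < 1023; not primitive.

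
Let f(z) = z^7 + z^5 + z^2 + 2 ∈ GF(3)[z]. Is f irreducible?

Check for roots in GF(3): f(0) = 2; f(1) = 2; f(2) = 1.
No roots, so no linear factors.
Monic irreducibles of degree 2 over GF(3): z^2 + 1, z^2 + z + 2, z^2 + 2z + 2.
None of them divide f (all give nonzero remainder).
Degree-3 irreducible divisors: test the 8 monic irreducibles of degree 3 over GF(3).
None of them divide f (all give nonzero remainder).
No irreducible factor of degree ≤ 3 exists, so f is irreducible over GF(3).

Yes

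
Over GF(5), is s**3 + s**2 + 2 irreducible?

Write m(s) = s**3 + s**2 + 2.
Check for roots in GF(5): m(0) = 2; m(1) = 4; m(2) = 4; m(3) = 3; m(4) = 2.
No roots. A degree-3 polynomial over a field with no linear factor is irreducible.

Yes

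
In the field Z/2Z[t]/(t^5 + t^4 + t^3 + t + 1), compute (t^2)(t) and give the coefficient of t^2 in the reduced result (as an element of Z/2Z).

Multiply in Z/2Z[t]: (t^2)·(t) = t^3.
Reduced: t^3.

0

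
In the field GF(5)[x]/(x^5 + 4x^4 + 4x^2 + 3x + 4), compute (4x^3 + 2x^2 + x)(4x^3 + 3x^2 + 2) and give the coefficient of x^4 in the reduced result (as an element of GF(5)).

1

Multiply in GF(5)[x]: (4x^3 + 2x^2 + x)·(4x^3 + 3x^2 + 2) = x^6 + x^3 + 4x^2 + 2x.
Reduce using x^5 ≡ x^4 + x^2 + 2x + 1 (mod x^5 + 4x^4 + 4x^2 + 3x + 4).
Reduced: x^4 + 2x^3 + 2x^2 + 1.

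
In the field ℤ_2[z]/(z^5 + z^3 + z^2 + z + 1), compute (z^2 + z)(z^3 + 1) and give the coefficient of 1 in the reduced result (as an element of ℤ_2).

1

Multiply in ℤ_2[z]: (z^2 + z)·(z^3 + 1) = z^5 + z^4 + z^2 + z.
Reduce using z^5 ≡ z^3 + z^2 + z + 1 (mod z^5 + z^3 + z^2 + z + 1).
Reduced: z^4 + z^3 + 1.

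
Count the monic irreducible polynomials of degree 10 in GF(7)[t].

The number of monic irreducibles of degree 10 over GF(7) is (1/10)·Σ_{d∣10} μ(10/d) 7^d.
Divisors of 10: 1, 2, 5, 10; μ(10/d) for each: 1, -1, -1, 1.
Σ = 7^1 − 7^2 − 7^5 + 7^10 = 282458400.
N = 282458400/10 = 28245840.

28245840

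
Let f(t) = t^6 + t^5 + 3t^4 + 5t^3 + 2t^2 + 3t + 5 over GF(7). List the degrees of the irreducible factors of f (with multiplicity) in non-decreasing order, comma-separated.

1, 2, 3

Linear factors from roots: (t + 5).
Complete factorization: f(t) = (t + 5)·(t^2 + 6t + 4)·(t^3 + 4t^2 + 2t + 2).
Factor degrees with multiplicity: 1 + 2 + 3 = 6.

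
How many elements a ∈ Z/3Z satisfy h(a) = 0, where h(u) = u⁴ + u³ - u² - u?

Evaluate at each of the 3 elements of Z/3Z:
h(0) = 0 → root; h(1) = 0 → root; h(2) = 0 → root.
Roots: {0, 1, 2}.

3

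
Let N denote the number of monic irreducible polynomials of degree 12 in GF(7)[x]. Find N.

1153430600

x^(7^12) − x is the product of all monic irreducibles of degree dividing 12; Möbius inversion gives N = (1/12) Σ μ(12/d)·7^d.
Divisors of 12: 1, 2, 3, 4, 6, 12; μ(12/d) for each: 0, 1, 0, -1, -1, 1.
Σ = 7^2 − 7^4 − 7^6 + 7^12 = 13841167200.
N = 13841167200/12 = 1153430600.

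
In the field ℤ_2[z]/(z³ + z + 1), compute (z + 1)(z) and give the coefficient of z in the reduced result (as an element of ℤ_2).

1

Multiply in ℤ_2[z]: (z + 1)·(z) = z² + z.
Reduced: z² + z.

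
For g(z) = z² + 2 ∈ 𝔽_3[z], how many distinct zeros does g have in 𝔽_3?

2

Evaluate at each of the 3 elements of 𝔽_3:
g(0) = 2; g(1) = 0 → root; g(2) = 0 → root.
Roots: {1, 2}.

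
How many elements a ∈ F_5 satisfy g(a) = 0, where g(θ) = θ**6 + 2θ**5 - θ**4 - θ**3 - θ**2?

Evaluate at each of the 5 elements of F_5:
g(0) = 0 → root; g(1) = 0 → root; g(2) = 0 → root; g(3) = 3; g(4) = 3.
Roots: {0, 1, 2}.

3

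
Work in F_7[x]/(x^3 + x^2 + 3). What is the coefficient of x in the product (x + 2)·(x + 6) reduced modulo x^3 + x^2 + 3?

Multiply in F_7[x]: (x + 2)·(x + 6) = x^2 + x + 5.
Reduced: x^2 + x + 5.

1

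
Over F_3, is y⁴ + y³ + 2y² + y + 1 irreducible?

Write P(y) = y⁴ + y³ + 2y² + y + 1.
Check for roots in F_3: P(0) = 1; P(1) = 0 → root; P(2) = 2.
P(1) = 0, so (y − 1) divides P(y); P is reducible.

No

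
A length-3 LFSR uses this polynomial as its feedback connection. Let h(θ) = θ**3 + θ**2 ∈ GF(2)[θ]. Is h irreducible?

No

Check for roots in GF(2): h(0) = 0 → root; h(1) = 0 → root.
h(0) = 0, so (θ) divides h(θ); h is reducible.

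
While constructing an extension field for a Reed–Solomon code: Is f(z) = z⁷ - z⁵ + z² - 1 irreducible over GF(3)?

No

Check for roots in GF(3): f(0) = 2; f(1) = 0 → root; f(2) = 0 → root.
f(1) = 0, so (z − 1) divides f(z); f is reducible.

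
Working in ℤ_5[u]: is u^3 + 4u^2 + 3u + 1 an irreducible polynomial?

Yes

Write g(u) = u^3 + 4u^2 + 3u + 1.
Check for roots in ℤ_5: g(0) = 1; g(1) = 4; g(2) = 1; g(3) = 3; g(4) = 1.
No roots. A degree-3 polynomial over a field with no linear factor is irreducible.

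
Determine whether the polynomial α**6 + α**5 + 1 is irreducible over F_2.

Write g(α) = α**6 + α**5 + 1.
Check for roots in F_2: g(0) = 1; g(1) = 1.
No roots, so no linear factors.
Monic irreducibles of degree 2 over GF(2): α**2 + α + 1.
None of them divide g (all give nonzero remainder).
Monic irreducibles of degree 3 over GF(2): α**3 + α + 1, α**3 + α**2 + 1.
None of them divide g (all give nonzero remainder).
No irreducible factor of degree ≤ 3 exists, so g is irreducible over GF(2).

Yes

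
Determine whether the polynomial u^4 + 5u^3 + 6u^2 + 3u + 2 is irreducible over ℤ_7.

No

Write g(u) = u^4 + 5u^3 + 6u^2 + 3u + 2.
Check for roots in ℤ_7: g(0) = 2; g(1) = 3; g(2) = 4; g(3) = 1; g(4) = 0 → root; g(5) = 3; g(6) = 1.
g(4) = 0, so (u − 4) divides g(u); g is reducible.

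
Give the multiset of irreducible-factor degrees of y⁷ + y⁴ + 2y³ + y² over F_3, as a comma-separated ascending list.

1, 1, 2, 3

Write g(y) = y⁷ + y⁴ + 2y³ + y².
Roots in F_3: g(0) = 0 → root; g(1) = 2; g(2) = 2.
Linear factors from roots: (y).
Complete factorization: g(y) = (y)^2·(y² + 1)·(y³ + 2y + 1).
Factor degrees with multiplicity: 1 + 1 + 2 + 3 = 7.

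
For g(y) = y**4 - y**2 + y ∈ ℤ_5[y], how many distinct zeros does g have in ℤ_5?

2

Evaluate at each of the 5 elements of ℤ_5:
g(0) = 0 → root; g(1) = 1; g(2) = 4; g(3) = 0 → root; g(4) = 4.
Roots: {0, 3}.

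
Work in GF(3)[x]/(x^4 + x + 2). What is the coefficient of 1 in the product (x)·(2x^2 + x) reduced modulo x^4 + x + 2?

Multiply in GF(3)[x]: (x)·(2x^2 + x) = 2x^3 + x^2.
Reduced: 2x^3 + x^2.

0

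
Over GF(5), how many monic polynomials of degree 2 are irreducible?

Gauss's count: N_{5}(2) = (1/2) Σ_{d|2} μ(2/d)·5^d.
Divisors of 2: 1, 2; μ(2/d) for each: -1, 1.
Σ = − 5^1 + 5^2 = 20.
N = 20/2 = 10.

10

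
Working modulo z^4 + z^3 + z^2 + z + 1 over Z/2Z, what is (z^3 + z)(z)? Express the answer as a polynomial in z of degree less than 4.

Multiply in Z/2Z[z]: (z^3 + z)·(z) = z^4 + z^2.
Reduce using z^4 ≡ z^3 + z^2 + z + 1 (mod z^4 + z^3 + z^2 + z + 1).
Reduced: z^3 + z + 1.

z^3 + z + 1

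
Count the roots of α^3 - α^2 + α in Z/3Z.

2

Write h(α) = α^3 - α^2 + α.
Evaluate at each of the 3 elements of Z/3Z:
h(0) = 0 → root; h(1) = 1; h(2) = 0 → root.
Roots: {0, 2}.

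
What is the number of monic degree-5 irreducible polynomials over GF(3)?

x^(3^5) − x is the product of all monic irreducibles of degree dividing 5; Möbius inversion gives N = (1/5) Σ μ(5/d)·3^d.
Divisors of 5: 1, 5; μ(5/d) for each: -1, 1.
Σ = − 3^1 + 3^5 = 240.
N = 240/5 = 48.

48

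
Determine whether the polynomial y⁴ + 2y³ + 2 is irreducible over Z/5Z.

Write P(y) = y⁴ + 2y³ + 2.
Check for roots in Z/5Z: P(0) = 2; P(1) = 0 → root; P(2) = 4; P(3) = 2; P(4) = 1.
P(1) = 0, so (y − 1) divides P(y); P is reducible.

No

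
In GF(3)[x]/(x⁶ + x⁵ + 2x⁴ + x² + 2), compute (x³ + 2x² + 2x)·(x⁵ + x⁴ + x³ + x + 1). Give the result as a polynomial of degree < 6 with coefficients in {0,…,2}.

2x^5 + x^3 + x^2 + x + 1

Multiply in GF(3)[x]: (x³ + 2x² + 2x)·(x⁵ + x⁴ + x³ + x + 1) = x⁸ + 2x⁶ + x⁵ + x² + 2x.
Reduce using x⁶ ≡ 2x⁵ + x⁴ + 2x² + 1 (mod x⁶ + x⁵ + 2x⁴ + x² + 2).
Reduced: 2x⁵ + x³ + x² + x + 1.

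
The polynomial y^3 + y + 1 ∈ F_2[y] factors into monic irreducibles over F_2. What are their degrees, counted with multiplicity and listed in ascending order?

Write g(y) = y^3 + y + 1.
Roots in F_2: g(0) = 1; g(1) = 1.
Complete factorization: g(y) = (y^3 + y + 1).
Factor degrees with multiplicity: 3 = 3.

3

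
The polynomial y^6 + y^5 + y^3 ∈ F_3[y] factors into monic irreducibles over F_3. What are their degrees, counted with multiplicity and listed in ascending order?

Write h(y) = y^6 + y^5 + y^3.
Roots in F_3: h(0) = 0 → root; h(1) = 0 → root; h(2) = 2.
Linear factors from roots: (y), (y - 1).
Complete factorization: h(y) = (y - 1)·(y)^3·(y^2 - y - 1).
Factor degrees with multiplicity: 1 + 1 + 1 + 1 + 2 = 6.

1, 1, 1, 1, 2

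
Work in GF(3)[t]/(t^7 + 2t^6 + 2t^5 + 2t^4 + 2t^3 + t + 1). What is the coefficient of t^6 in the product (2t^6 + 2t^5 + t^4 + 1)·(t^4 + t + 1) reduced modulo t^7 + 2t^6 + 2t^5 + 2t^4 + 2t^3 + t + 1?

Multiply in GF(3)[t]: (2t^6 + 2t^5 + t^4 + 1)·(t^4 + t + 1) = 2t^10 + 2t^9 + t^8 + 2t^7 + t^6 + 2t^4 + t + 1.
Reduce using t^7 ≡ t^6 + t^5 + t^4 + t^3 + 2t + 2 (mod t^7 + 2t^6 + 2t^5 + 2t^4 + 2t^3 + t + 1).
Reduced: 2t^6 + 2t^5 + t^4 + t^2 + 1.

2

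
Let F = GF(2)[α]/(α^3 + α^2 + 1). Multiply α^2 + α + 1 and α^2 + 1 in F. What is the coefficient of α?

Multiply in GF(2)[α]: (α^2 + α + 1)·(α^2 + 1) = α^4 + α^3 + α + 1.
Reduce using α^3 ≡ α^2 + 1 (mod α^3 + α^2 + 1).
Reduced: 1.

0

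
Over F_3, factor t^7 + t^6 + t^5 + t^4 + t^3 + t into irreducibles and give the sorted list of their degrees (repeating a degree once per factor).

Write g(t) = t^7 + t^6 + t^5 + t^4 + t^3 + t.
Roots in F_3: g(0) = 0 → root; g(1) = 0 → root; g(2) = 1.
Linear factors from roots: (t), (t + 2).
Complete factorization: g(t) = (t)·(t + 2)·(t^2 + 1)·(t^3 + 2t^2 + 2t + 2).
Factor degrees with multiplicity: 1 + 1 + 2 + 3 = 7.

1, 1, 2, 3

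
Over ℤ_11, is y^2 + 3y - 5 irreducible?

Yes

Write f(y) = y^2 + 3y - 5.
Check each element of ℤ_11 for a root: f(0)=6, f(1)=10, f(2)=5, f(3)=2, f(4)=1, f(5)=2, f(6)=5, f(7)=10, f(8)=6, f(9)=4, f(10)=4.
No roots. A degree-2 polynomial over a field with no linear factor is irreducible.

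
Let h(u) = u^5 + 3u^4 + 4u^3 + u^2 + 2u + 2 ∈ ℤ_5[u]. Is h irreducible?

Yes

Check for roots in ℤ_5: h(0) = 2; h(1) = 3; h(2) = 2; h(3) = 1; h(4) = 4.
No roots, so no linear factors.
Degree-2 irreducible divisors: test the 10 monic irreducibles of degree 2 over GF(5).
None of them divide h (all give nonzero remainder).
No irreducible factor of degree ≤ 2 exists, so h is irreducible over GF(5).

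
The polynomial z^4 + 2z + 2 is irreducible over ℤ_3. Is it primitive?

Write f(z) = z^4 + 2z + 2.
|GF(3^4)^×| = 3^4 − 1 = 80. Prime factorization: 80 = 2^4·5.
f is primitive ⇔ z has order 80 in GF(3)[z]/(f), i.e. z^(80/q) ≠ 1 for each prime q | 80.
z^(40) mod f = 2.
z^(16) mod f = z^3 + 2z + 2.
None equal 1, so z has full order 80; f is primitive.

Yes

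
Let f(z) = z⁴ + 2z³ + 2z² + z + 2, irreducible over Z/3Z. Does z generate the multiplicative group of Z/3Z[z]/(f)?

Yes

|GF(3^4)^×| = 3^4 − 1 = 80. Prime factorization: 80 = 2^4·5.
f is primitive ⇔ z has order 80 in GF(3)[z]/(f), i.e. z^(80/q) ≠ 1 for each prime q | 80.
z^(40) mod f = 2.
z^(16) mod f = z² + 2z.
None equal 1, so z has full order 80; f is primitive.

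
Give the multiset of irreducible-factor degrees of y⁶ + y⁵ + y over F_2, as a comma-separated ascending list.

1, 2, 3

Write g(y) = y⁶ + y⁵ + y.
Roots in F_2: g(0) = 0 → root; g(1) = 1.
Linear factors from roots: (y).
Complete factorization: g(y) = (y)·(y² + y + 1)·(y³ + y + 1).
Factor degrees with multiplicity: 1 + 2 + 3 = 6.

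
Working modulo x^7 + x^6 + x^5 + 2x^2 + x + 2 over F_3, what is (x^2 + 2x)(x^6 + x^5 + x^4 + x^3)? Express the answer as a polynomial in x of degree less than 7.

Multiply in F_3[x]: (x^2 + 2x)·(x^6 + x^5 + x^4 + x^3) = x^8 + 2x^4.
Reduce using x^7 ≡ 2x^6 + 2x^5 + x^2 + 2x + 1 (mod x^7 + x^6 + x^5 + 2x^2 + x + 2).
Reduced: x^5 + 2x^4 + x^3 + x^2 + 2x + 2.

x^5 + 2x^4 + x^3 + x^2 + 2x + 2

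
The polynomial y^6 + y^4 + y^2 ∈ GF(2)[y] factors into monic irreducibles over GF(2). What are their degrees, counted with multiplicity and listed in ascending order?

1, 1, 2, 2

Write g(y) = y^6 + y^4 + y^2.
Roots in GF(2): g(0) = 0 → root; g(1) = 1.
Linear factors from roots: (y).
Complete factorization: g(y) = (y)^2·(y^2 + y + 1)^2.
Factor degrees with multiplicity: 1 + 1 + 2 + 2 = 6.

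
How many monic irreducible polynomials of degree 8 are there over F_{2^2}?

By the necklace-counting formula, N_4(8) = (1/8) Σ_{d|8} μ(8/d)·4^d.
Divisors of 8: 1, 2, 4, 8; μ(8/d) for each: 0, 0, -1, 1.
Σ = − 4^4 + 4^8 = 65280.
N = 65280/8 = 8160.

8160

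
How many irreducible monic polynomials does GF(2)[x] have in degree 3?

x^(2^3) − x is the product of all monic irreducibles of degree dividing 3; Möbius inversion gives N = (1/3) Σ μ(3/d)·2^d.
Divisors of 3: 1, 3; μ(3/d) for each: -1, 1.
Σ = − 2^1 + 2^3 = 6.
N = 6/3 = 2.

2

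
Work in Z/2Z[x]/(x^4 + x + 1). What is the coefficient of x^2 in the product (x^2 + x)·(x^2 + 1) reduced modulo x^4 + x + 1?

Multiply in Z/2Z[x]: (x^2 + x)·(x^2 + 1) = x^4 + x^3 + x^2 + x.
Reduce using x^4 ≡ x + 1 (mod x^4 + x + 1).
Reduced: x^3 + x^2 + 1.

1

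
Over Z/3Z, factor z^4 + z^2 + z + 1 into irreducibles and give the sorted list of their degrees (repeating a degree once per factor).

Write h(z) = z^4 + z^2 + z + 1.
Roots in Z/3Z: h(0) = 1; h(1) = 1; h(2) = 2.
Complete factorization: h(z) = (z^4 + z^2 + z + 1).
Factor degrees with multiplicity: 4 = 4.

4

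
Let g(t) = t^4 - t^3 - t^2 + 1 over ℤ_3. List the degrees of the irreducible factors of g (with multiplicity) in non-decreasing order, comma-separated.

Roots in ℤ_3: g(0) = 1; g(1) = 0 → root; g(2) = 2.
Linear factors from roots: (t - 1).
Complete factorization: g(t) = (t - 1)·(t^3 - t - 1).
Factor degrees with multiplicity: 1 + 3 = 4.

1, 3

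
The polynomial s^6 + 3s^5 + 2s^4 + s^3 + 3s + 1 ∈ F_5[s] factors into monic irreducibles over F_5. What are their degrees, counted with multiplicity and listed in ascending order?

Write h(s) = s^6 + 3s^5 + 2s^4 + s^3 + 3s + 1.
Roots in F_5: h(0) = 1; h(1) = 1; h(2) = 2; h(3) = 2; h(4) = 2.
Complete factorization: h(s) = (s^6 + 3s^5 + 2s^4 + s^3 + 3s + 1).
Factor degrees with multiplicity: 6 = 6.

6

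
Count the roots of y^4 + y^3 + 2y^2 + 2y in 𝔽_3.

Write P(y) = y^4 + y^3 + 2y^2 + 2y.
Evaluate at each of the 3 elements of 𝔽_3:
P(0) = 0 → root; P(1) = 0 → root; P(2) = 0 → root.
Roots: {0, 1, 2}.

3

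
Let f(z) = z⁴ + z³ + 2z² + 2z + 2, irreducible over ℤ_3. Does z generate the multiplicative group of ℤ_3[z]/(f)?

|GF(3^4)^×| = 3^4 − 1 = 80. Prime factorization: 80 = 2^4·5.
f is primitive ⇔ z has order 80 in GF(3)[z]/(f), i.e. z^(80/q) ≠ 1 for each prime q | 80.
z^(40) mod f = 2.
z^(16) mod f = z² + z.
None equal 1, so z has full order 80; f is primitive.

Yes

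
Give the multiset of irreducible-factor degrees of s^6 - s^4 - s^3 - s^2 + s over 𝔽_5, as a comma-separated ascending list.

Write f(s) = s^6 - s^4 - s^3 - s^2 + s.
Roots in 𝔽_5: f(0) = 0 → root; f(1) = 4; f(2) = 3; f(3) = 0 → root; f(4) = 4.
Linear factors from roots: (s), (s + 2).
Complete factorization: f(s) = (s)·(s + 2)·(s^2 + s + 2)·(s^2 + 2s - 1).
Factor degrees with multiplicity: 1 + 1 + 2 + 2 = 6.

1, 1, 2, 2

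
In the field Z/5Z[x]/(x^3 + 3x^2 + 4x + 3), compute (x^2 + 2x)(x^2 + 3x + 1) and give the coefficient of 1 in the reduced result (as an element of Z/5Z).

4

Multiply in Z/5Z[x]: (x^2 + 2x)·(x^2 + 3x + 1) = x^4 + 2x^2 + 2x.
Reduce using x^3 ≡ 2x^2 + x + 2 (mod x^3 + 3x^2 + 4x + 3).
Reduced: 2x^2 + x + 4.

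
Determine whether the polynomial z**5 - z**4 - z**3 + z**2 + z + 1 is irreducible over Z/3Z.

No

Write P(z) = z**5 - z**4 - z**3 + z**2 + z + 1.
Check for roots in Z/3Z: P(0) = 1; P(1) = 2; P(2) = 0 → root.
P(2) = 0, so (z − 2) divides P(z); P is reducible.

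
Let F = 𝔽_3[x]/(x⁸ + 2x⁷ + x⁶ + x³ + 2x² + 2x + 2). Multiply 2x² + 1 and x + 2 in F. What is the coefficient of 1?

2

Multiply in 𝔽_3[x]: (2x² + 1)·(x + 2) = 2x³ + x² + x + 2.
Reduced: 2x³ + x² + x + 2.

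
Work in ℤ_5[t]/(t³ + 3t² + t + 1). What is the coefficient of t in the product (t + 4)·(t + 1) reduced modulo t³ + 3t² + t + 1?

0

Multiply in ℤ_5[t]: (t + 4)·(t + 1) = t² + 4.
Reduced: t² + 4.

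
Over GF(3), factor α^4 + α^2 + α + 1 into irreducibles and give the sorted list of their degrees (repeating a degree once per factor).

Write g(α) = α^4 + α^2 + α + 1.
Roots in GF(3): g(0) = 1; g(1) = 1; g(2) = 2.
Complete factorization: g(α) = (α^4 + α^2 + α + 1).
Factor degrees with multiplicity: 4 = 4.

4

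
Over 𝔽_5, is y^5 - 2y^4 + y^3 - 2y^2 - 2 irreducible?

Write f(y) = y^5 - 2y^4 + y^3 - 2y^2 - 2.
Check for roots in 𝔽_5: f(0) = 3; f(1) = 1; f(2) = 3; f(3) = 3; f(4) = 2.
No roots, so no linear factors.
Degree-2 irreducible divisors: test the 10 monic irreducibles of degree 2 over GF(5).
None of them divide f (all give nonzero remainder).
No irreducible factor of degree ≤ 2 exists, so f is irreducible over GF(5).

Yes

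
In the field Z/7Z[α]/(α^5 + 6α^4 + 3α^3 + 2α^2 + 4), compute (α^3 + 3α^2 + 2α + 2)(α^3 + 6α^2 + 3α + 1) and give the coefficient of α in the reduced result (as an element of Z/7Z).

Multiply in Z/7Z[α]: (α^3 + 3α^2 + 2α + 2)·(α^3 + 6α^2 + 3α + 1) = α^6 + 2α^5 + 2α^4 + 3α^3 + α + 2.
Reduce using α^5 ≡ α^4 + 4α^3 + 5α^2 + 3 (mod α^5 + 6α^4 + 3α^3 + 2α^2 + 4).
Reduced: 2α^4 + 6α^3 + α^2 + 4α + 4.

4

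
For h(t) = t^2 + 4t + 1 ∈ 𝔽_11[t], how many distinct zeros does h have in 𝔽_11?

2

Evaluate at each of the 11 elements of 𝔽_11:
h(0) = 1; h(1) = 6; h(2) = 2; h(3) = 0 → root; h(4) = 0 → root; h(5) = 2; h(6) = 6; h(7) = 1; h(8) = 9; h(9) = 8; h(10) = 9.
Roots: {3, 4}.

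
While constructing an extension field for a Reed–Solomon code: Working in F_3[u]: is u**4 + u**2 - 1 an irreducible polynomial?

Yes

Write P(u) = u**4 + u**2 - 1.
Check for roots in F_3: P(0) = 2; P(1) = 1; P(2) = 1.
No roots, so no linear factors.
Monic irreducibles of degree 2 over GF(3): u**2 + 1, u**2 + u - 1, u**2 - u - 1.
None of them divide P (all give nonzero remainder).
No irreducible factor of degree ≤ 2 exists, so P is irreducible over GF(3).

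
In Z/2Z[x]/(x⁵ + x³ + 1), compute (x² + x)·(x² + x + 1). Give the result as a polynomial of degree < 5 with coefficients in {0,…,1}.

x^4 + x

Multiply in Z/2Z[x]: (x² + x)·(x² + x + 1) = x⁴ + x.
Reduced: x⁴ + x.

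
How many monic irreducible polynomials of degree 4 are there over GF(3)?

x^(3^4) − x is the product of all monic irreducibles of degree dividing 4; Möbius inversion gives N = (1/4) Σ μ(4/d)·3^d.
Divisors of 4: 1, 2, 4; μ(4/d) for each: 0, -1, 1.
Σ = − 3^2 + 3^4 = 72.
N = 72/4 = 18.

18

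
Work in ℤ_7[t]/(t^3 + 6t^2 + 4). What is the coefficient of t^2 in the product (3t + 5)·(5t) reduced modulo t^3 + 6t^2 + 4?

1

Multiply in ℤ_7[t]: (3t + 5)·(5t) = t^2 + 4t.
Reduced: t^2 + 4t.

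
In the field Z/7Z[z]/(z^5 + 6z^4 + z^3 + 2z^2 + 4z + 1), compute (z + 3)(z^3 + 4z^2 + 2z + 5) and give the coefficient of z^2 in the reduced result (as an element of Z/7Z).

0

Multiply in Z/7Z[z]: (z + 3)·(z^3 + 4z^2 + 2z + 5) = z^4 + 4z + 1.
Reduced: z^4 + 4z + 1.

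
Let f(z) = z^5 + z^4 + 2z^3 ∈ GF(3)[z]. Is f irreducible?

No

Check for roots in GF(3): f(0) = 0 → root; f(1) = 1; f(2) = 1.
f(0) = 0, so (z) divides f(z); f is reducible.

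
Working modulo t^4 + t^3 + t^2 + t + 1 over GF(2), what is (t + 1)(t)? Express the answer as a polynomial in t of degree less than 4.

Multiply in GF(2)[t]: (t + 1)·(t) = t^2 + t.
Reduced: t^2 + t.

t^2 + t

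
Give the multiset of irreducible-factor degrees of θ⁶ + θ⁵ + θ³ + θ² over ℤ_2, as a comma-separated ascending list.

Write g(θ) = θ⁶ + θ⁵ + θ³ + θ².
Roots in ℤ_2: g(0) = 0 → root; g(1) = 0 → root.
Linear factors from roots: (θ), (θ + 1).
Complete factorization: g(θ) = (θ)^2·(θ + 1)^2·(θ² + θ + 1).
Factor degrees with multiplicity: 1 + 1 + 1 + 1 + 2 = 6.

1, 1, 1, 1, 2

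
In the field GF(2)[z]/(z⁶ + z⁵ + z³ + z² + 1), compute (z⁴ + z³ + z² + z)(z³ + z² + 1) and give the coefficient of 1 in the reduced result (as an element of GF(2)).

Multiply in GF(2)[z]: (z⁴ + z³ + z² + z)·(z³ + z² + 1) = z⁷ + z⁴ + z² + z.
Reduce using z⁶ ≡ z⁵ + z³ + z² + 1 (mod z⁶ + z⁵ + z³ + z² + 1).
Reduced: z⁵ + 1.

1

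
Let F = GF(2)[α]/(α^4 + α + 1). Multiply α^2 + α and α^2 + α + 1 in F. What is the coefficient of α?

Multiply in GF(2)[α]: (α^2 + α)·(α^2 + α + 1) = α^4 + α.
Reduce using α^4 ≡ α + 1 (mod α^4 + α + 1).
Reduced: 1.

0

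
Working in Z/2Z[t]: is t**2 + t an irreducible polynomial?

No

Write m(t) = t**2 + t.
Check for roots in Z/2Z: m(0) = 0 → root; m(1) = 0 → root.
m(0) = 0, so (t) divides m(t); m is reducible.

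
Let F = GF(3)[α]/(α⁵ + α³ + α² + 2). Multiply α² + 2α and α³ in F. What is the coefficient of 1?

Multiply in GF(3)[α]: (α² + 2α)·(α³) = α⁵ + 2α⁴.
Reduce using α⁵ ≡ 2α³ + 2α² + 1 (mod α⁵ + α³ + α² + 2).
Reduced: 2α⁴ + 2α³ + 2α² + 1.

1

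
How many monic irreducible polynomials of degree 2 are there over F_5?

The number of monic irreducibles of degree 2 over GF(5) is (1/2)·Σ_{d∣2} μ(2/d) 5^d.
Divisors of 2: 1, 2; μ(2/d) for each: -1, 1.
Σ = − 5^1 + 5^2 = 20.
N = 20/2 = 10.

10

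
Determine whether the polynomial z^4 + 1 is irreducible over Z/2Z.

Write m(z) = z^4 + 1.
Check for roots in Z/2Z: m(0) = 1; m(1) = 0 → root.
m(1) = 0, so (z − 1) divides m(z); m is reducible.

No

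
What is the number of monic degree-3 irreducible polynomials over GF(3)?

8

The number of monic irreducibles of degree 3 over GF(3) is (1/3)·Σ_{d∣3} μ(3/d) 3^d.
Divisors of 3: 1, 3; μ(3/d) for each: -1, 1.
Σ = − 3^1 + 3^3 = 24.
N = 24/3 = 8.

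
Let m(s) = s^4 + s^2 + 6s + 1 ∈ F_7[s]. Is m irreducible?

Check for roots in F_7: m(0) = 1; m(1) = 2; m(2) = 5; m(3) = 4; m(4) = 3; m(5) = 2; m(6) = 4.
No roots, so no linear factors.
Degree-2 irreducible divisors: test the 21 monic irreducibles of degree 2 over GF(7).
None of them divide m (all give nonzero remainder).
No irreducible factor of degree ≤ 2 exists, so m is irreducible over GF(7).

Yes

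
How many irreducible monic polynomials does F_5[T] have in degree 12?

x^(5^12) − x is the product of all monic irreducibles of degree dividing 12; Möbius inversion gives N = (1/12) Σ μ(12/d)·5^d.
Divisors of 12: 1, 2, 3, 4, 6, 12; μ(12/d) for each: 0, 1, 0, -1, -1, 1.
Σ = 5^2 − 5^4 − 5^6 + 5^12 = 244124400.
N = 244124400/12 = 20343700.

20343700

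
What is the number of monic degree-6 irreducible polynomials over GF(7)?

x^(7^6) − x is the product of all monic irreducibles of degree dividing 6; Möbius inversion gives N = (1/6) Σ μ(6/d)·7^d.
Divisors of 6: 1, 2, 3, 6; μ(6/d) for each: 1, -1, -1, 1.
Σ = 7^1 − 7^2 − 7^3 + 7^6 = 117264.
N = 117264/6 = 19544.

19544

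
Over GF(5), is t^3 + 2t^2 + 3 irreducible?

Write m(t) = t^3 + 2t^2 + 3.
Check for roots in GF(5): m(0) = 3; m(1) = 1; m(2) = 4; m(3) = 3; m(4) = 4.
No roots. A degree-3 polynomial over a field with no linear factor is irreducible.

Yes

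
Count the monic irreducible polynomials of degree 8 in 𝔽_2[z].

30

The number of monic irreducibles of degree 8 over GF(2) is (1/8)·Σ_{d∣8} μ(8/d) 2^d.
Divisors of 8: 1, 2, 4, 8; μ(8/d) for each: 0, 0, -1, 1.
Σ = − 2^4 + 2^8 = 240.
N = 240/8 = 30.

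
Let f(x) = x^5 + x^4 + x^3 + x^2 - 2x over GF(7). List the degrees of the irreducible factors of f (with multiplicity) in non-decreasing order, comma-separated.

Linear factors from roots: (x), (x - 2).
Complete factorization: f(x) = (x)·(x - 2)^2·(x^2 - 2x + 3).
Factor degrees with multiplicity: 1 + 1 + 1 + 2 = 5.

1, 1, 1, 2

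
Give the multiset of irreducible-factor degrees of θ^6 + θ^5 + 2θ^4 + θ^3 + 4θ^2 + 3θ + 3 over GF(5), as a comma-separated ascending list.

Write h(θ) = θ^6 + θ^5 + 2θ^4 + θ^3 + 4θ^2 + 3θ + 3.
Roots in GF(5): h(0) = 3; h(1) = 0 → root; h(2) = 1; h(3) = 4; h(4) = 0 → root.
Linear factors from roots: (θ + 4), (θ + 1).
Complete factorization: h(θ) = (θ + 1)·(θ + 4)·(θ^2 + 2)·(θ^2 + θ + 1).
Factor degrees with multiplicity: 1 + 1 + 2 + 2 = 6.

1, 1, 2, 2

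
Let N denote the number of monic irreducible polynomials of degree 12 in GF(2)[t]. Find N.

Gauss's count: N_{2}(12) = (1/12) Σ_{d|12} μ(12/d)·2^d.
Divisors of 12: 1, 2, 3, 4, 6, 12; μ(12/d) for each: 0, 1, 0, -1, -1, 1.
Σ = 2^2 − 2^4 − 2^6 + 2^12 = 4020.
N = 4020/12 = 335.

335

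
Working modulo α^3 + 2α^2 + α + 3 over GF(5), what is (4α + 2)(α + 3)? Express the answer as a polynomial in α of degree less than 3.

4α^2 + 4α + 1

Multiply in GF(5)[α]: (4α + 2)·(α + 3) = 4α^2 + 4α + 1.
Reduced: 4α^2 + 4α + 1.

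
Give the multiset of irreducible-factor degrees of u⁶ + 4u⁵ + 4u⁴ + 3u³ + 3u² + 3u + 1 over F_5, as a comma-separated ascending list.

6

Write g(u) = u⁶ + 4u⁵ + 4u⁴ + 3u³ + 3u² + 3u + 1.
Roots in F_5: g(0) = 1; g(1) = 4; g(2) = 4; g(3) = 3; g(4) = 4.
Complete factorization: g(u) = (u⁶ + 4u⁵ + 4u⁴ + 3u³ + 3u² + 3u + 1).
Factor degrees with multiplicity: 6 = 6.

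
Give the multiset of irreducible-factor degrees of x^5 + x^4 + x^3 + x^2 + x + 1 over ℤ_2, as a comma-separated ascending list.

1, 2, 2

Write h(x) = x^5 + x^4 + x^3 + x^2 + x + 1.
Roots in ℤ_2: h(0) = 1; h(1) = 0 → root.
Linear factors from roots: (x + 1).
Complete factorization: h(x) = (x + 1)·(x^2 + x + 1)^2.
Factor degrees with multiplicity: 1 + 2 + 2 = 5.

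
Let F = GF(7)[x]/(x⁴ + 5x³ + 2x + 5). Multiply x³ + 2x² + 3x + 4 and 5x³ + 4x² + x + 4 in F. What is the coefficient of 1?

Multiply in GF(7)[x]: (x³ + 2x² + 3x + 4)·(5x³ + 4x² + x + 4) = 5x⁶ + 3x⁴ + 3x³ + 6x² + 2x + 2.
Reduce using x⁴ ≡ 2x³ + 5x + 2 (mod x⁴ + 5x³ + 2x + 5).
Reduced: 4x³ + 3x² + 4x + 6.

6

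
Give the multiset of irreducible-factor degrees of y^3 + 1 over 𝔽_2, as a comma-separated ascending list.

Write h(y) = y^3 + 1.
Roots in 𝔽_2: h(0) = 1; h(1) = 0 → root.
Linear factors from roots: (y + 1).
Complete factorization: h(y) = (y + 1)·(y^2 + y + 1).
Factor degrees with multiplicity: 1 + 2 = 3.

1, 2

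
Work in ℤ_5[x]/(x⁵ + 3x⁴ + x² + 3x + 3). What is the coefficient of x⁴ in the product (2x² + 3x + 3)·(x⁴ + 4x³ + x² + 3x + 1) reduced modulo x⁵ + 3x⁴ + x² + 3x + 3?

2

Multiply in ℤ_5[x]: (2x² + 3x + 3)·(x⁴ + 4x³ + x² + 3x + 1) = 2x⁶ + x⁵ + 2x⁴ + x³ + 4x² + 2x + 3.
Reduce using x⁵ ≡ 2x⁴ + 4x² + 2x + 2 (mod x⁵ + 3x⁴ + x² + 3x + 3).
Reduced: 2x⁴ + 4x³ + 3x² + x + 3.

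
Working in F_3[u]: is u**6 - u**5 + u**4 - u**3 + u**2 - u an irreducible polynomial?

No

Write P(u) = u**6 - u**5 + u**4 - u**3 + u**2 - u.
Check for roots in F_3: P(0) = 0 → root; P(1) = 0 → root; P(2) = 0 → root.
P(0) = 0, so (u) divides P(u); P is reducible.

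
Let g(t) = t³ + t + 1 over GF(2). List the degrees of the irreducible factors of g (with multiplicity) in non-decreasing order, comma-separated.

Roots in GF(2): g(0) = 1; g(1) = 1.
Complete factorization: g(t) = (t³ + t + 1).
Factor degrees with multiplicity: 3 = 3.

3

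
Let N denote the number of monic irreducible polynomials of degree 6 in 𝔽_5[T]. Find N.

2580

By the necklace-counting formula, N_5(6) = (1/6) Σ_{d|6} μ(6/d)·5^d.
Divisors of 6: 1, 2, 3, 6; μ(6/d) for each: 1, -1, -1, 1.
Σ = 5^1 − 5^2 − 5^3 + 5^6 = 15480.
N = 15480/6 = 2580.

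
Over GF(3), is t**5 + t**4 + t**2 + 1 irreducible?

Yes

Write P(t) = t**5 + t**4 + t**2 + 1.
Check for roots in GF(3): P(0) = 1; P(1) = 1; P(2) = 2.
No roots, so no linear factors.
Monic irreducibles of degree 2 over GF(3): t**2 + 1, t**2 + t + 2, t**2 + 2t + 2.
None of them divide P (all give nonzero remainder).
No irreducible factor of degree ≤ 2 exists, so P is irreducible over GF(3).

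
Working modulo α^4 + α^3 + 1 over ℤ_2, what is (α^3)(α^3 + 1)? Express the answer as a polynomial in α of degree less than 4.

α^2 + α + 1

Multiply in ℤ_2[α]: (α^3)·(α^3 + 1) = α^6 + α^3.
Reduce using α^4 ≡ α^3 + 1 (mod α^4 + α^3 + 1).
Reduced: α^2 + α + 1.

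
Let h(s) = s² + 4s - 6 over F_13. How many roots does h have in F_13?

2

Evaluate at each of the 13 elements of F_13:
h(0) = 7; h(1) = 12; h(2) = 6; h(3) = 2; h(4) = 0 → root; h(5) = 0 → root; h(6) = 2; h(7) = 6; h(8) = 12; h(9) = 7; h(10) = 4; h(11) = 3; h(12) = 4.
Roots: {4, 5}.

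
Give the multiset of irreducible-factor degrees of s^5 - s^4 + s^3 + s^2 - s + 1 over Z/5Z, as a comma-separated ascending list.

Write f(s) = s^5 - s^4 + s^3 + s^2 - s + 1.
Roots in Z/5Z: f(0) = 1; f(1) = 2; f(2) = 2; f(3) = 1; f(4) = 0 → root.
Linear factors from roots: (s + 1).
Complete factorization: f(s) = (s + 1)·(s^2 - s + 1)^2.
Factor degrees with multiplicity: 1 + 2 + 2 = 5.

1, 2, 2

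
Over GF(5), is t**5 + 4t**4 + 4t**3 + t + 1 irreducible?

Write P(t) = t**5 + 4t**4 + 4t**3 + t + 1.
Check for roots in GF(5): P(0) = 1; P(1) = 1; P(2) = 1; P(3) = 4; P(4) = 4.
No roots, so no linear factors.
Degree-2 irreducible divisors: test the 10 monic irreducibles of degree 2 over GF(5).
None of them divide P (all give nonzero remainder).
No irreducible factor of degree ≤ 2 exists, so P is irreducible over GF(5).

Yes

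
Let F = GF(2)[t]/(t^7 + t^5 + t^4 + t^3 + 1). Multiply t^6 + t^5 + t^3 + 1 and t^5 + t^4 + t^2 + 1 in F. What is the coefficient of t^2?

Multiply in GF(2)[t]: (t^6 + t^5 + t^3 + 1)·(t^5 + t^4 + t^2 + 1) = t^11 + t^9 + t^6 + t^5 + t^4 + t^3 + t^2 + 1.
Reduce using t^7 ≡ t^5 + t^4 + t^3 + 1 (mod t^7 + t^5 + t^4 + t^3 + 1).
Reduced: t^5 + t^2 + t.

1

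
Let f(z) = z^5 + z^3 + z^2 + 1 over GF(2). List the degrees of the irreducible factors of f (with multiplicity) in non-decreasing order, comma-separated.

1, 1, 1, 2

Roots in GF(2): f(0) = 1; f(1) = 0 → root.
Linear factors from roots: (z + 1).
Complete factorization: f(z) = (z + 1)^3·(z^2 + z + 1).
Factor degrees with multiplicity: 1 + 1 + 1 + 2 = 5.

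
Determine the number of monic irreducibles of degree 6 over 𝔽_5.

Gauss's count: N_{5}(6) = (1/6) Σ_{d|6} μ(6/d)·5^d.
Divisors of 6: 1, 2, 3, 6; μ(6/d) for each: 1, -1, -1, 1.
Σ = 5^1 − 5^2 − 5^3 + 5^6 = 15480.
N = 15480/6 = 2580.

2580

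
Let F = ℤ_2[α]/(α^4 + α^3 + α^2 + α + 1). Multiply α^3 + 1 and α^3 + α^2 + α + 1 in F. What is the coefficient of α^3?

1

Multiply in ℤ_2[α]: (α^3 + 1)·(α^3 + α^2 + α + 1) = α^6 + α^5 + α^4 + α^2 + α + 1.
Reduce using α^4 ≡ α^3 + α^2 + α + 1 (mod α^4 + α^3 + α^2 + α + 1).
Reduced: α^3 + α + 1.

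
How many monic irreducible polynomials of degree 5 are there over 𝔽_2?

6

By the necklace-counting formula, N_2(5) = (1/5) Σ_{d|5} μ(5/d)·2^d.
Divisors of 5: 1, 5; μ(5/d) for each: -1, 1.
Σ = − 2^1 + 2^5 = 30.
N = 30/5 = 6.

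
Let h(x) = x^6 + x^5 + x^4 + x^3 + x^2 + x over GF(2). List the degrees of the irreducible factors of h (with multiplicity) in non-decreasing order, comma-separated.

Roots in GF(2): h(0) = 0 → root; h(1) = 0 → root.
Linear factors from roots: (x), (x + 1).
Complete factorization: h(x) = (x)·(x + 1)·(x^2 + x + 1)^2.
Factor degrees with multiplicity: 1 + 1 + 2 + 2 = 6.

1, 1, 2, 2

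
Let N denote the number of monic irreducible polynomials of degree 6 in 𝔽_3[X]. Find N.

116

x^(3^6) − x is the product of all monic irreducibles of degree dividing 6; Möbius inversion gives N = (1/6) Σ μ(6/d)·3^d.
Divisors of 6: 1, 2, 3, 6; μ(6/d) for each: 1, -1, -1, 1.
Σ = 3^1 − 3^2 − 3^3 + 3^6 = 696.
N = 696/6 = 116.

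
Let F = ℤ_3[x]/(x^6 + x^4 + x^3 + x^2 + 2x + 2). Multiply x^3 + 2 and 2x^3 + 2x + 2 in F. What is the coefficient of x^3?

1

Multiply in ℤ_3[x]: (x^3 + 2)·(2x^3 + 2x + 2) = 2x^6 + 2x^4 + x + 1.
Reduce using x^6 ≡ 2x^4 + 2x^3 + 2x^2 + x + 1 (mod x^6 + x^4 + x^3 + x^2 + 2x + 2).
Reduced: x^3 + x^2.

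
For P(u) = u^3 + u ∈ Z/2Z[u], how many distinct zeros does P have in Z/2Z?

2

Evaluate at each of the 2 elements of Z/2Z:
P(0) = 0 → root; P(1) = 0 → root.
Roots: {0, 1}.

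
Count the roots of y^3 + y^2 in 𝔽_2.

2

Write f(y) = y^3 + y^2.
Evaluate at each of the 2 elements of 𝔽_2:
f(0) = 0 → root; f(1) = 0 → root.
Roots: {0, 1}.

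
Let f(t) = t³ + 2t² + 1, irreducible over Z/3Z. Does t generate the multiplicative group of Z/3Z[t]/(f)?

|GF(3^3)^×| = 3^3 − 1 = 26. Prime factorization: 26 = 2·13.
f is primitive ⇔ t has order 26 in GF(3)[t]/(f), i.e. t^(26/q) ≠ 1 for each prime q | 26.
t^(13) mod f = 2.
t^(2) mod f = t².
None equal 1, so t has full order 26; f is primitive.

Yes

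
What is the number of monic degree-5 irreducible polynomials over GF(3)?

48

By the necklace-counting formula, N_3(5) = (1/5) Σ_{d|5} μ(5/d)·3^d.
Divisors of 5: 1, 5; μ(5/d) for each: -1, 1.
Σ = − 3^1 + 3^5 = 240.
N = 240/5 = 48.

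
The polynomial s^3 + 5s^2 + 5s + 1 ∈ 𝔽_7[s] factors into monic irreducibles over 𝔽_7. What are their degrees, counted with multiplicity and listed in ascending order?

1, 2

Write g(s) = s^3 + 5s^2 + 5s + 1.
Linear factors from roots: (s + 1).
Complete factorization: g(s) = (s + 1)·(s^2 + 4s + 1).
Factor degrees with multiplicity: 1 + 2 = 3.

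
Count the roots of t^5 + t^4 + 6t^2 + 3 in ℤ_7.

1

Write h(t) = t^5 + t^4 + 6t^2 + 3.
Evaluate at each of the 7 elements of ℤ_7:
h(0) = 3; h(1) = 4; h(2) = 5; h(3) = 3; h(4) = 0 → root; h(5) = 4; h(6) = 2.
Roots: {4}.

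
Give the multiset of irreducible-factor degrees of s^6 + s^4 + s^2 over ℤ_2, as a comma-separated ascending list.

1, 1, 2, 2

Write f(s) = s^6 + s^4 + s^2.
Roots in ℤ_2: f(0) = 0 → root; f(1) = 1.
Linear factors from roots: (s).
Complete factorization: f(s) = (s)^2·(s^2 + s + 1)^2.
Factor degrees with multiplicity: 1 + 1 + 2 + 2 = 6.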